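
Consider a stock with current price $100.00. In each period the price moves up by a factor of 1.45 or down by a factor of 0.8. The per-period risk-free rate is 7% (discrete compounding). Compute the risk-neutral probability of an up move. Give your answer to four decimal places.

p = 0.4154

Risk-neutral probability p = (1 + 0.07 − 0.8)/(1.45 − 0.8) = 0.2700/0.6500 = 0.4154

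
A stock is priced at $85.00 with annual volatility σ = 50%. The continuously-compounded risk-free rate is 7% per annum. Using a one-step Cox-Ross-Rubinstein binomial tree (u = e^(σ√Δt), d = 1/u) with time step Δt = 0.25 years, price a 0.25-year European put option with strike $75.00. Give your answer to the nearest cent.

$4.56

CRR parameters: u = e^(σ√Δt) = e^(0.5·√0.25) = 1.2840, d = 1/u = 0.7788
Per-period rate: rΔt = 0.07·0.25 = 0.0175, so R = e^0.0175 = 1.0177
Risk-neutral probability p = (e^0.0175 − 0.7788)/(1.2840 − 0.7788) = 0.2389/0.5052 = 0.4728
Terminal stock prices: S_u = 109.1, S_d = 66.2
Terminal payoffs (K − S): max(-34.14, 0) = 0, max(8.802, 0) = 8.802
Node 0 (S = 85): V_0 = e^(−0.0175)·[0.4728·0.0000 + 0.5272·8.8019] = 4.5602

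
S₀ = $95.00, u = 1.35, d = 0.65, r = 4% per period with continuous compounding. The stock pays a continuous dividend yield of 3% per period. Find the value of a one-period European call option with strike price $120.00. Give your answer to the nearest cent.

$4.08

Per-period risk-free factor R = e^0.04 = 1.0408; dividend-adjusted growth = e^(0.04−0.03) = 1.0101.
Risk-neutral probability p = (1.0101 − 0.65)/(1.35 − 0.65) = 0.3601/0.7000 = 0.5144
Terminal stock prices: S_u = 128.2, S_d = 61.75
Terminal payoffs (S − K): max(8.25, 0) = 8.25, max(-58.25, 0) = 0
Node 0 (S = 95): V_0 = e^(−0.04)·[0.5144·8.2500 + 0.4856·0.0000] = 4.0771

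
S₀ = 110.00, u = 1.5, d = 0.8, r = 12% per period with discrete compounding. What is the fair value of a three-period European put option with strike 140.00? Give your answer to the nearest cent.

19.42

Risk-neutral probability p = (1 + 0.12 − 0.8)/(1.5 − 0.8) = 0.3200/0.7000 = 0.4571
Terminal stock prices: S_uuu = 371.2, S_uud = 198, S_udd = 105.6, S_ddd = 56.32
Terminal payoffs (K − S): max(-231.2, 0) = 0, max(-58, 0) = 0, max(34.4, 0) = 34.4, max(83.68, 0) = 83.68
Node uu (S = 247.5): V_uu = 1/1.12·[0.4571·0.0000 + 0.5429·0.0000] = 0.0000
Node ud (S = 132): V_ud = 1/1.12·[0.4571·0.0000 + 0.5429·34.4000] = 16.6735
Node dd (S = 70.4): V_dd = 1/1.12·[0.4571·34.4000 + 0.5429·83.6800] = 54.6000
Node u (S = 165): V_u = 1/1.12·[0.4571·0.0000 + 0.5429·16.6735] = 8.0815
Node d (S = 88): V_d = 1/1.12·[0.4571·16.6735 + 0.5429·54.6000] = 33.2698
Node 0 (S = 110): V_0 = 1/1.12·[0.4571·8.0815 + 0.5429·33.2698] = 19.4242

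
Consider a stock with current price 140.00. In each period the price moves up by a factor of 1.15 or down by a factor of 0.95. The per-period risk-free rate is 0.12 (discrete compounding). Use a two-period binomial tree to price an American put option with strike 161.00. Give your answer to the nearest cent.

Risk-neutral probability p = (1 + 0.12 − 0.95)/(1.15 − 0.95) = 0.1700/0.2000 = 0.8500
Terminal stock prices: S_uu = 185.1, S_ud = 152.9, S_dd = 126.3
Terminal payoffs (K − S): max(-24.15, 0) = 0, max(8.05, 0) = 8.05, max(34.65, 0) = 34.65
Node u (S = 161): continuation = 1/1.12·[0.8500·0.0000 + 0.1500·8.0500] = 1.0781; exercise value = 0.0000 ≤ continuation, so V_u = 1.0781
Node d (S = 133): continuation = 1/1.12·[0.8500·8.0500 + 0.1500·34.6500] = 10.7500; exercise value = 28.0000 > continuation, so V_d = 28.0000 (exercise)
Node 0 (S = 140): continuation = 1/1.12·[0.8500·1.0781 + 0.1500·28.0000] = 4.5682; exercise value = 21.0000 > continuation, so V_0 = 21.0000 (exercise)

21.00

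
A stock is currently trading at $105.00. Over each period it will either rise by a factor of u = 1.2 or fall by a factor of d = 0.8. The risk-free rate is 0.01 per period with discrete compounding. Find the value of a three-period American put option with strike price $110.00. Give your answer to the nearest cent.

Risk-neutral probability p = (1 + 0.01 − 0.8)/(1.2 − 0.8) = 0.2100/0.4000 = 0.5250
Terminal stock prices: S_uuu = 181.4, S_uud = 121, S_udd = 80.64, S_ddd = 53.76
Terminal payoffs (K − S): max(-71.44, 0) = 0, max(-10.96, 0) = 0, max(29.36, 0) = 29.36, max(56.24, 0) = 56.24
Node uu (S = 151.2): continuation = 1/1.01·[0.5250·0.0000 + 0.4750·0.0000] = 0.0000; exercise value = 0.0000 ≤ continuation, so V_uu = 0.0000
Node ud (S = 100.8): continuation = 1/1.01·[0.5250·0.0000 + 0.4750·29.3600] = 13.8079; exercise value = 9.2000 ≤ continuation, so V_ud = 13.8079
Node dd (S = 67.2): continuation = 1/1.01·[0.5250·29.3600 + 0.4750·56.2400] = 41.7109; exercise value = 42.8000 > continuation, so V_dd = 42.8000 (exercise)
Node u (S = 126): continuation = 1/1.01·[0.5250·0.0000 + 0.4750·13.8079] = 6.4938; exercise value = 0.0000 ≤ continuation, so V_u = 6.4938
Node d (S = 84): continuation = 1/1.01·[0.5250·13.8079 + 0.4750·42.8000] = 27.3061; exercise value = 26.0000 ≤ continuation, so V_d = 27.3061
Node 0 (S = 105): continuation = 1/1.01·[0.5250·6.4938 + 0.4750·27.3061] = 16.2175; exercise value = 5.0000 ≤ continuation, so V_0 = 16.2175

$16.22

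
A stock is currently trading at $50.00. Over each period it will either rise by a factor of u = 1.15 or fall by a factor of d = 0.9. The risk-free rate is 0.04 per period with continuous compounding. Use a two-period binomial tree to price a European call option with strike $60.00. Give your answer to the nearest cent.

$1.79

Risk-neutral probability p = (e^0.04 − 0.9)/(1.15 − 0.9) = 0.1408/0.2500 = 0.5632
Terminal stock prices: S_uu = 66.12, S_ud = 51.75, S_dd = 40.5
Terminal payoffs (S − K): max(6.125, 0) = 6.125, max(-8.25, 0) = 0, max(-19.5, 0) = 0
Node u (S = 57.5): V_u = e^(−0.04)·[0.5632·6.1250 + 0.4368·0.0000] = 3.3146
Node d (S = 45): V_d = e^(−0.04)·[0.5632·0.0000 + 0.4368·0.0000] = 0.0000
Node 0 (S = 50): V_0 = e^(−0.04)·[0.5632·3.3146 + 0.4368·0.0000] = 1.7937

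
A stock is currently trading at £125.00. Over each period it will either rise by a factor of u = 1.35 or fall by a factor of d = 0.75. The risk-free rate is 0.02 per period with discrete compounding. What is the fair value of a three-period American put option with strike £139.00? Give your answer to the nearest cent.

£31.28

Risk-neutral probability p = (1 + 0.02 − 0.75)/(1.35 − 0.75) = 0.2700/0.6000 = 0.4500
Terminal stock prices: S_uuu = 307.5, S_uud = 170.9, S_udd = 94.92, S_ddd = 52.73
Terminal payoffs (K − S): max(-168.5, 0) = 0, max(-31.86, 0) = 0, max(44.08, 0) = 44.08, max(86.27, 0) = 86.27
Node uu (S = 227.8): continuation = 1/1.02·[0.4500·0.0000 + 0.5500·0.0000] = 0.0000; exercise value = 0.0000 ≤ continuation, so V_uu = 0.0000
Node ud (S = 126.6): continuation = 1/1.02·[0.4500·0.0000 + 0.5500·44.0781] = 23.7676; exercise value = 12.4375 ≤ continuation, so V_ud = 23.7676
Node dd (S = 70.31): continuation = 1/1.02·[0.4500·44.0781 + 0.5500·86.2656] = 65.9620; exercise value = 68.6875 > continuation, so V_dd = 68.6875 (exercise)
Node u (S = 168.8): continuation = 1/1.02·[0.4500·0.0000 + 0.5500·23.7676] = 12.8159; exercise value = 0.0000 ≤ continuation, so V_u = 12.8159
Node d (S = 93.75): continuation = 1/1.02·[0.4500·23.7676 + 0.5500·68.6875] = 47.5231; exercise value = 45.2500 ≤ continuation, so V_d = 47.5231
Node 0 (S = 125): continuation = 1/1.02·[0.4500·12.8159 + 0.5500·47.5231] = 31.2793; exercise value = 14.0000 ≤ continuation, so V_0 = 31.2793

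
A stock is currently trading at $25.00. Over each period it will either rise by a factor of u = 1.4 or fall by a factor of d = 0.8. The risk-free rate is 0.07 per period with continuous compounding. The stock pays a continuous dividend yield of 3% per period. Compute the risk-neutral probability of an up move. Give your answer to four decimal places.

p = 0.4014

Per-period risk-free factor R = e^0.07 = 1.0725; dividend-adjusted growth = e^(0.07−0.03) = 1.0408.
Risk-neutral probability p = (1.0408 − 0.8)/(1.4 − 0.8) = 0.2408/0.6000 = 0.4014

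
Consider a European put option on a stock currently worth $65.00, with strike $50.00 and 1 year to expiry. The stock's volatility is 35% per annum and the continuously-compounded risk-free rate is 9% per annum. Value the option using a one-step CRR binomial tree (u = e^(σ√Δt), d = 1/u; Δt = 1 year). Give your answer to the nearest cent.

CRR parameters: u = e^(σ√Δt) = e^(0.35·√1) = 1.4191, d = 1/u = 0.7047
Per-period rate: rΔt = 0.09·1 = 0.09, so R = e^0.09 = 1.0942
Risk-neutral probability p = (e^0.09 − 0.7047)/(1.4191 − 0.7047) = 0.3895/0.7144 = 0.5452
Terminal stock prices: S_u = 92.24, S_d = 45.8
Terminal payoffs (K − S): max(-42.24, 0) = 0, max(4.195, 0) = 4.195
Node 0 (S = 65): V_0 = e^(−0.09)·[0.5452·0.0000 + 0.4548·4.1953] = 1.7438

$1.74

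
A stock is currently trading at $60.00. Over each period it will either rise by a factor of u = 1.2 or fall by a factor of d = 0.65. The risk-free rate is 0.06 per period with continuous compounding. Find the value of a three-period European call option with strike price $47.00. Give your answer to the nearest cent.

Risk-neutral probability p = (e^0.06 − 0.65)/(1.2 − 0.65) = 0.4118/0.5500 = 0.7488
Terminal stock prices: S_uuu = 103.7, S_uud = 56.16, S_udd = 30.42, S_ddd = 16.48
Terminal payoffs (S − K): max(56.68, 0) = 56.68, max(9.16, 0) = 9.16, max(-16.58, 0) = 0, max(-30.52, 0) = 0
Node uu (S = 86.4): V_uu = e^(−0.06)·[0.7488·56.6800 + 0.2512·9.1600] = 42.1371
Node ud (S = 46.8): V_ud = e^(−0.06)·[0.7488·9.1600 + 0.2512·0.0000] = 6.4595
Node dd (S = 25.35): V_dd = e^(−0.06)·[0.7488·0.0000 + 0.2512·0.0000] = 0.0000
Node u (S = 72): V_u = e^(−0.06)·[0.7488·42.1371 + 0.2512·6.4595] = 31.2427
Node d (S = 39): V_d = e^(−0.06)·[0.7488·6.4595 + 0.2512·0.0000] = 4.5552
Node 0 (S = 60): V_0 = e^(−0.06)·[0.7488·31.2427 + 0.2512·4.5552] = 23.1096

$23.11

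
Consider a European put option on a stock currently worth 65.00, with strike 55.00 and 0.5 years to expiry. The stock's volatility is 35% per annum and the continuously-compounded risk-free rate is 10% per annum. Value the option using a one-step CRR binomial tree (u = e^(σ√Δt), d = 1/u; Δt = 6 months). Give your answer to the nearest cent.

1.86

CRR parameters: u = e^(σ√Δt) = e^(0.35·√0.5) = 1.2808, d = 1/u = 0.7808
Per-period rate: rΔt = 0.1·0.5 = 0.05, so R = e^0.05 = 1.0513
Risk-neutral probability p = (e^0.05 − 0.7808)/(1.2808 − 0.7808) = 0.2705/0.5000 = 0.5410
Terminal stock prices: S_u = 83.25, S_d = 50.75
Terminal payoffs (K − S): max(-28.25, 0) = 0, max(4.251, 0) = 4.251
Node 0 (S = 65): V_0 = e^(−0.05)·[0.5410·0.0000 + 0.4590·4.2506] = 1.8560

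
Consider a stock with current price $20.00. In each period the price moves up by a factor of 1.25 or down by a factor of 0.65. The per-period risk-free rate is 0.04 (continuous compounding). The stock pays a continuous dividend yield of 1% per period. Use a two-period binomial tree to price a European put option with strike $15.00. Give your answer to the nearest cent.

$0.81

Per-period risk-free factor R = e^0.04 = 1.0408; dividend-adjusted growth = e^(0.04−0.01) = 1.0305.
Risk-neutral probability p = (1.0305 − 0.65)/(1.25 − 0.65) = 0.3805/0.6000 = 0.6341
Terminal stock prices: S_uu = 31.25, S_ud = 16.25, S_dd = 8.45
Terminal payoffs (K − S): max(-16.25, 0) = 0, max(-1.25, 0) = 0, max(6.55, 0) = 6.55
Node u (S = 25): V_u = e^(−0.04)·[0.6341·0.0000 + 0.3659·0.0000] = 0.0000
Node d (S = 13): V_d = e^(−0.04)·[0.6341·0.0000 + 0.3659·6.5500] = 2.3027
Node 0 (S = 20): V_0 = e^(−0.04)·[0.6341·0.0000 + 0.3659·2.3027] = 0.8096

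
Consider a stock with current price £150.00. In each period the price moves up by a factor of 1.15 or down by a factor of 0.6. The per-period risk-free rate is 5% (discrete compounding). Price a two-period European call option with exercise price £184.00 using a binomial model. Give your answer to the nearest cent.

Risk-neutral probability p = (1 + 0.05 − 0.6)/(1.15 − 0.6) = 0.4500/0.5500 = 0.8182
Terminal stock prices: S_uu = 198.4, S_ud = 103.5, S_dd = 54
Terminal payoffs (S − K): max(14.37, 0) = 14.37, max(-80.5, 0) = 0, max(-130, 0) = 0
Node u (S = 172.5): V_u = 1/1.05·[0.8182·14.3750 + 0.1818·0.0000] = 11.2013
Node d (S = 90): V_d = 1/1.05·[0.8182·0.0000 + 0.1818·0.0000] = 0.0000
Node 0 (S = 150): V_0 = 1/1.05·[0.8182·11.2013 + 0.1818·0.0000] = 8.7283

£8.73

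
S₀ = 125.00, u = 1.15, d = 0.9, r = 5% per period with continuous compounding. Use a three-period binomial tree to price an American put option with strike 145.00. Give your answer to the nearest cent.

Risk-neutral probability p = (e^0.05 − 0.9)/(1.15 − 0.9) = 0.1513/0.2500 = 0.6051
Terminal stock prices: S_uuu = 190.1, S_uud = 148.8, S_udd = 116.4, S_ddd = 91.13
Terminal payoffs (K − S): max(-45.11, 0) = 0, max(-3.781, 0) = 0, max(28.56, 0) = 28.56, max(53.87, 0) = 53.87
Node uu (S = 165.3): continuation = e^(−0.05)·[0.6051·0.0000 + 0.3949·0.0000] = 0.0000; exercise value = 0.0000 ≤ continuation, so V_uu = 0.0000
Node ud (S = 129.4): continuation = e^(−0.05)·[0.6051·0.0000 + 0.3949·28.5625] = 10.7297; exercise value = 15.6250 > continuation, so V_ud = 15.6250 (exercise)
Node dd (S = 101.2): continuation = e^(−0.05)·[0.6051·28.5625 + 0.3949·53.8750] = 36.6783; exercise value = 43.7500 > continuation, so V_dd = 43.7500 (exercise)
Node u (S = 143.8): continuation = e^(−0.05)·[0.6051·0.0000 + 0.3949·15.6250] = 5.8696; exercise value = 1.2500 ≤ continuation, so V_u = 5.8696
Node d (S = 112.5): continuation = e^(−0.05)·[0.6051·15.6250 + 0.3949·43.7500] = 25.4283; exercise value = 32.5000 > continuation, so V_d = 32.5000 (exercise)
Node 0 (S = 125): continuation = e^(−0.05)·[0.6051·5.8696 + 0.3949·32.5000] = 15.5872; exercise value = 20.0000 > continuation, so V_0 = 20.0000 (exercise)

20.00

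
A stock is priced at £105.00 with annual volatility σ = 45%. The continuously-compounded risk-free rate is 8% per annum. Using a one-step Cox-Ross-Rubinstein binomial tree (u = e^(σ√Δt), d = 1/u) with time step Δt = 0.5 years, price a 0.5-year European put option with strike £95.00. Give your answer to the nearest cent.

£9.23

CRR parameters: u = e^(σ√Δt) = e^(0.45·√0.5) = 1.3746, d = 1/u = 0.7275
Per-period rate: rΔt = 0.08·0.5 = 0.04, so R = e^0.04 = 1.0408
Risk-neutral probability p = (e^0.04 − 0.7275)/(1.3746 − 0.7275) = 0.3134/0.6472 = 0.4842
Terminal stock prices: S_u = 144.3, S_d = 76.38
Terminal payoffs (K − S): max(-49.34, 0) = 0, max(18.62, 0) = 18.62
Node 0 (S = 105): V_0 = e^(−0.04)·[0.4842·0.0000 + 0.5158·18.6168] = 9.2265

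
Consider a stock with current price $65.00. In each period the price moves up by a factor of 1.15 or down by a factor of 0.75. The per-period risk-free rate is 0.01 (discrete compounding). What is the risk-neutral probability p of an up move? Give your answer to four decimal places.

Risk-neutral probability p = (1 + 0.01 − 0.75)/(1.15 − 0.75) = 0.2600/0.4000 = 0.6500

p = 0.6500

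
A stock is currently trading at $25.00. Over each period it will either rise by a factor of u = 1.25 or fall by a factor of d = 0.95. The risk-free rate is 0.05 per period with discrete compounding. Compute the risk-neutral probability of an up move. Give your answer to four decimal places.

Risk-neutral probability p = (1 + 0.05 − 0.95)/(1.25 − 0.95) = 0.1000/0.3000 = 0.3333

p = 0.3333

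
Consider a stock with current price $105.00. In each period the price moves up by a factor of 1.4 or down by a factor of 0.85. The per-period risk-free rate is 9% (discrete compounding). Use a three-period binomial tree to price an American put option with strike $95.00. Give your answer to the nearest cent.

$5.12

Risk-neutral probability p = (1 + 0.09 − 0.85)/(1.4 − 0.85) = 0.2400/0.5500 = 0.4364
Terminal stock prices: S_uuu = 288.1, S_uud = 174.9, S_udd = 106.2, S_ddd = 64.48
Terminal payoffs (K − S): max(-193.1, 0) = 0, max(-79.93, 0) = 0, max(-11.21, 0) = 0, max(30.52, 0) = 30.52
Node uu (S = 205.8): continuation = 1/1.09·[0.4364·0.0000 + 0.5636·0.0000] = 0.0000; exercise value = 0.0000 ≤ continuation, so V_uu = 0.0000
Node ud (S = 125): continuation = 1/1.09·[0.4364·0.0000 + 0.5636·0.0000] = 0.0000; exercise value = 0.0000 ≤ continuation, so V_ud = 0.0000
Node dd (S = 75.86): continuation = 1/1.09·[0.4364·0.0000 + 0.5636·30.5169] = 15.7802; exercise value = 19.1375 > continuation, so V_dd = 19.1375 (exercise)
Node u (S = 147): continuation = 1/1.09·[0.4364·0.0000 + 0.5636·0.0000] = 0.0000; exercise value = 0.0000 ≤ continuation, so V_u = 0.0000
Node d (S = 89.25): continuation = 1/1.09·[0.4364·0.0000 + 0.5636·19.1375] = 9.8960; exercise value = 5.7500 ≤ continuation, so V_d = 9.8960
Node 0 (S = 105): continuation = 1/1.09·[0.4364·0.0000 + 0.5636·9.8960] = 5.1172; exercise value = 0.0000 ≤ continuation, so V_0 = 5.1172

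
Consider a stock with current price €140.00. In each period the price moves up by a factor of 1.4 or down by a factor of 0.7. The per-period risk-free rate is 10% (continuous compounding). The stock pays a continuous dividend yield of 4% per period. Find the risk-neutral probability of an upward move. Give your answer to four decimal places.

Per-period risk-free factor R = e^0.1 = 1.1052; dividend-adjusted growth = e^(0.1−0.04) = 1.0618.
Risk-neutral probability p = (1.0618 − 0.7)/(1.4 − 0.7) = 0.3618/0.7000 = 0.5169

p = 0.5169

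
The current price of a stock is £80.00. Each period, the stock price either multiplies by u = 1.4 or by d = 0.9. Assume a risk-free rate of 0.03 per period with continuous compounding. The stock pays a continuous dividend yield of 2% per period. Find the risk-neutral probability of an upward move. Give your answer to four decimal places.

p = 0.2201

Per-period risk-free factor R = e^0.03 = 1.0305; dividend-adjusted growth = e^(0.03−0.02) = 1.0101.
Risk-neutral probability p = (1.0101 − 0.9)/(1.4 − 0.9) = 0.1101/0.5000 = 0.2201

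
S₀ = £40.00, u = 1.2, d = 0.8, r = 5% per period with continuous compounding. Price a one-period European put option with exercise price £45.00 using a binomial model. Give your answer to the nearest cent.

Risk-neutral probability p = (e^0.05 − 0.8)/(1.2 − 0.8) = 0.2513/0.4000 = 0.6282
Terminal stock prices: S_u = 48, S_d = 32
Terminal payoffs (K − S): max(-3, 0) = 0, max(13, 0) = 13
Node 0 (S = 40): V_0 = e^(−0.05)·[0.6282·0.0000 + 0.3718·13.0000] = 4.5979

£4.60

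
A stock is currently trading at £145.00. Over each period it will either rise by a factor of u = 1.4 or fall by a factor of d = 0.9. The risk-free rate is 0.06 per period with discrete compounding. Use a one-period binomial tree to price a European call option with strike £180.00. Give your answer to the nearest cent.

Risk-neutral probability p = (1 + 0.06 − 0.9)/(1.4 − 0.9) = 0.1600/0.5000 = 0.3200
Terminal stock prices: S_u = 203, S_d = 130.5
Terminal payoffs (S − K): max(23, 0) = 23, max(-49.5, 0) = 0
Node 0 (S = 145): V_0 = 1/1.06·[0.3200·23.0000 + 0.6800·0.0000] = 6.9434

£6.94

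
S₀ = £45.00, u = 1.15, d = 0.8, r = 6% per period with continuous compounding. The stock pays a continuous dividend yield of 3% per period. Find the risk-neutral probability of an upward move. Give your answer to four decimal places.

p = 0.6584

Per-period risk-free factor R = e^0.06 = 1.0618; dividend-adjusted growth = e^(0.06−0.03) = 1.0305.
Risk-neutral probability p = (1.0305 − 0.8)/(1.15 − 0.8) = 0.2305/0.3500 = 0.6584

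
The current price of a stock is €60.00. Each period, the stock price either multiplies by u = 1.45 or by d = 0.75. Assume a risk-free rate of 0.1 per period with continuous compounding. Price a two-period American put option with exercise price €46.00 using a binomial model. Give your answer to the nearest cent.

Risk-neutral probability p = (e^0.1 − 0.75)/(1.45 − 0.75) = 0.3552/0.7000 = 0.5074
Terminal stock prices: S_uu = 126.2, S_ud = 65.25, S_dd = 33.75
Terminal payoffs (K − S): max(-80.15, 0) = 0, max(-19.25, 0) = 0, max(12.25, 0) = 12.25
Node u (S = 87): continuation = e^(−0.1)·[0.5074·0.0000 + 0.4926·0.0000] = 0.0000; exercise value = 0.0000 ≤ continuation, so V_u = 0.0000
Node d (S = 45): continuation = e^(−0.1)·[0.5074·0.0000 + 0.4926·12.2500] = 5.4602; exercise value = 1.0000 ≤ continuation, so V_d = 5.4602
Node 0 (S = 60): continuation = e^(−0.1)·[0.5074·0.0000 + 0.4926·5.4602] = 2.4338; exercise value = 0.0000 ≤ continuation, so V_0 = 2.4338

€2.43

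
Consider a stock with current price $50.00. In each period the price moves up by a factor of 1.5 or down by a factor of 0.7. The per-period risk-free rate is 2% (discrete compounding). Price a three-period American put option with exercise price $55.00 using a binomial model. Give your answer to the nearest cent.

Risk-neutral probability p = (1 + 0.02 − 0.7)/(1.5 − 0.7) = 0.3200/0.8000 = 0.4000
Terminal stock prices: S_uuu = 168.8, S_uud = 78.75, S_udd = 36.75, S_ddd = 17.15
Terminal payoffs (K − S): max(-113.8, 0) = 0, max(-23.75, 0) = 0, max(18.25, 0) = 18.25, max(37.85, 0) = 37.85
Node uu (S = 112.5): continuation = 1/1.02·[0.4000·0.0000 + 0.6000·0.0000] = 0.0000; exercise value = 0.0000 ≤ continuation, so V_uu = 0.0000
Node ud (S = 52.5): continuation = 1/1.02·[0.4000·0.0000 + 0.6000·18.2500] = 10.7353; exercise value = 2.5000 ≤ continuation, so V_ud = 10.7353
Node dd (S = 24.5): continuation = 1/1.02·[0.4000·18.2500 + 0.6000·37.8500] = 29.4216; exercise value = 30.5000 > continuation, so V_dd = 30.5000 (exercise)
Node u (S = 75): continuation = 1/1.02·[0.4000·0.0000 + 0.6000·10.7353] = 6.3149; exercise value = 0.0000 ≤ continuation, so V_u = 6.3149
Node d (S = 35): continuation = 1/1.02·[0.4000·10.7353 + 0.6000·30.5000] = 22.1511; exercise value = 20.0000 ≤ continuation, so V_d = 22.1511
Node 0 (S = 50): continuation = 1/1.02·[0.4000·6.3149 + 0.6000·22.1511] = 15.5065; exercise value = 5.0000 ≤ continuation, so V_0 = 15.5065

$15.51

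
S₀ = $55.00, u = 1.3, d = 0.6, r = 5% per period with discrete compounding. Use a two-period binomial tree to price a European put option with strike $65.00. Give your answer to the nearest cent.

$14.43

Risk-neutral probability p = (1 + 0.05 − 0.6)/(1.3 − 0.6) = 0.4500/0.7000 = 0.6429
Terminal stock prices: S_uu = 92.95, S_ud = 42.9, S_dd = 19.8
Terminal payoffs (K − S): max(-27.95, 0) = 0, max(22.1, 0) = 22.1, max(45.2, 0) = 45.2
Node u (S = 71.5): V_u = 1/1.05·[0.6429·0.0000 + 0.3571·22.1000] = 7.5170
Node d (S = 33): V_d = 1/1.05·[0.6429·22.1000 + 0.3571·45.2000] = 28.9048
Node 0 (S = 55): V_0 = 1/1.05·[0.6429·7.5170 + 0.3571·28.9048] = 14.4338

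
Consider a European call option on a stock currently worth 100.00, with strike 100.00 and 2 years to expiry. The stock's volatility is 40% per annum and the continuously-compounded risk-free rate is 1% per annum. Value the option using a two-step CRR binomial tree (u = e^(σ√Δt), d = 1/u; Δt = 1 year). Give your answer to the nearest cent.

20.54

CRR parameters: u = e^(σ√Δt) = e^(0.4·√1) = 1.4918, d = 1/u = 0.6703
Per-period rate: rΔt = 0.01·1 = 0.01, so R = e^0.01 = 1.0101
Risk-neutral probability p = (e^0.01 − 0.6703)/(1.4918 − 0.6703) = 0.3397/0.8215 = 0.4135
Terminal stock prices: S_uu = 222.6, S_ud = 100, S_dd = 44.93
Terminal payoffs (S − K): max(122.6, 0) = 122.6, max(0, 0) = 0, max(-55.07, 0) = 0
Node u (S = 149.2): V_u = e^(−0.01)·[0.4135·122.5541 + 0.5865·0.0000] = 50.1775
Node d (S = 67.03): V_d = e^(−0.01)·[0.4135·0.0000 + 0.5865·0.0000] = 0.0000
Node 0 (S = 100): V_0 = e^(−0.01)·[0.4135·50.1775 + 0.5865·0.0000] = 20.5442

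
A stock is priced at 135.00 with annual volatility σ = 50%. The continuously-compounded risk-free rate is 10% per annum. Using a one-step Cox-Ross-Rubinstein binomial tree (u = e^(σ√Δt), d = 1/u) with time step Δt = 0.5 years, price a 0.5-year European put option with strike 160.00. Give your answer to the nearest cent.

32.03

CRR parameters: u = e^(σ√Δt) = e^(0.5·√0.5) = 1.4241, d = 1/u = 0.7022
Per-period rate: rΔt = 0.1·0.5 = 0.05, so R = e^0.05 = 1.0513
Risk-neutral probability p = (e^0.05 − 0.7022)/(1.4241 − 0.7022) = 0.3491/0.7219 = 0.4835
Terminal stock prices: S_u = 192.3, S_d = 94.8
Terminal payoffs (K − S): max(-32.26, 0) = 0, max(65.2, 0) = 65.2
Node 0 (S = 135): V_0 = e^(−0.05)·[0.4835·0.0000 + 0.5165·65.2046] = 32.0331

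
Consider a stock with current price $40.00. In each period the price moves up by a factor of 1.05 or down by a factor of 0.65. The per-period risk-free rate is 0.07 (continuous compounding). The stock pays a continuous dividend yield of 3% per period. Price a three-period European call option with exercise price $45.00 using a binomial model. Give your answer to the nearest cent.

$0.99

Per-period risk-free factor R = e^0.07 = 1.0725; dividend-adjusted growth = e^(0.07−0.03) = 1.0408.
Risk-neutral probability p = (1.0408 − 0.65)/(1.05 − 0.65) = 0.3908/0.4000 = 0.9770
Terminal stock prices: S_uuu = 46.31, S_uud = 28.67, S_udd = 17.75, S_ddd = 10.98
Terminal payoffs (S − K): max(1.305, 0) = 1.305, max(-16.33, 0) = 0, max(-27.25, 0) = 0, max(-34.02, 0) = 0
Node uu (S = 44.1): V_uu = e^(−0.07)·[0.9770·1.3050 + 0.0230·0.0000] = 1.1888
Node ud (S = 27.3): V_ud = e^(−0.07)·[0.9770·0.0000 + 0.0230·0.0000] = 0.0000
Node dd (S = 16.9): V_dd = e^(−0.07)·[0.9770·0.0000 + 0.0230·0.0000] = 0.0000
Node u (S = 42): V_u = e^(−0.07)·[0.9770·1.1888 + 0.0230·0.0000] = 1.0830
Node d (S = 26): V_d = e^(−0.07)·[0.9770·0.0000 + 0.0230·0.0000] = 0.0000
Node 0 (S = 40): V_0 = e^(−0.07)·[0.9770·1.0830 + 0.0230·0.0000] = 0.9866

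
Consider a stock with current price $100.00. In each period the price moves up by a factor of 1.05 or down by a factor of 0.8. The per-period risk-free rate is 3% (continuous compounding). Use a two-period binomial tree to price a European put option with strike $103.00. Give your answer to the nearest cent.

$2.80

Risk-neutral probability p = (e^0.03 − 0.8)/(1.05 − 0.8) = 0.2305/0.2500 = 0.9218
Terminal stock prices: S_uu = 110.2, S_ud = 84, S_dd = 64
Terminal payoffs (K − S): max(-7.25, 0) = 0, max(19, 0) = 19, max(39, 0) = 39
Node u (S = 105): V_u = e^(−0.03)·[0.9218·0.0000 + 0.0782·19.0000] = 1.4416
Node d (S = 80): V_d = e^(−0.03)·[0.9218·19.0000 + 0.0782·39.0000] = 19.9559
Node 0 (S = 100): V_0 = e^(−0.03)·[0.9218·1.4416 + 0.0782·19.9559] = 2.8037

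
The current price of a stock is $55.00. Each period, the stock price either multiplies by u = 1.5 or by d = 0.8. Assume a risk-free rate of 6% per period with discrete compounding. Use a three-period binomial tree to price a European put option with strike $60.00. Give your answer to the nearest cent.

$9.30

Risk-neutral probability p = (1 + 0.06 − 0.8)/(1.5 − 0.8) = 0.2600/0.7000 = 0.3714
Terminal stock prices: S_uuu = 185.6, S_uud = 99, S_udd = 52.8, S_ddd = 28.16
Terminal payoffs (K − S): max(-125.6, 0) = 0, max(-39, 0) = 0, max(7.2, 0) = 7.2, max(31.84, 0) = 31.84
Node uu (S = 123.8): V_uu = 1/1.06·[0.3714·0.0000 + 0.6286·0.0000] = 0.0000
Node ud (S = 66): V_ud = 1/1.06·[0.3714·0.0000 + 0.6286·7.2000] = 4.2695
Node dd (S = 35.2): V_dd = 1/1.06·[0.3714·7.2000 + 0.6286·31.8400] = 21.4038
Node u (S = 82.5): V_u = 1/1.06·[0.3714·0.0000 + 0.6286·4.2695] = 2.5318
Node d (S = 44): V_d = 1/1.06·[0.3714·4.2695 + 0.6286·21.4038] = 14.1883
Node 0 (S = 55): V_0 = 1/1.06·[0.3714·2.5318 + 0.6286·14.1883] = 9.3007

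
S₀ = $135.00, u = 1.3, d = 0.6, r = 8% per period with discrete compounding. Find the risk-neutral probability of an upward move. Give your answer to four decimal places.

Risk-neutral probability p = (1 + 0.08 − 0.6)/(1.3 − 0.6) = 0.4800/0.7000 = 0.6857

p = 0.6857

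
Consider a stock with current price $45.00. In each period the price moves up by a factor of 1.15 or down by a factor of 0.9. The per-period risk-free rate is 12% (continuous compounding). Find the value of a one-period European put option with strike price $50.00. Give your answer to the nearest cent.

$0.76

Risk-neutral probability p = (e^0.12 − 0.9)/(1.15 − 0.9) = 0.2275/0.2500 = 0.9100
Terminal stock prices: S_u = 51.75, S_d = 40.5
Terminal payoffs (K − S): max(-1.75, 0) = 0, max(9.5, 0) = 9.5
Node 0 (S = 45): V_0 = e^(−0.12)·[0.9100·0.0000 + 0.0900·9.5000] = 0.7584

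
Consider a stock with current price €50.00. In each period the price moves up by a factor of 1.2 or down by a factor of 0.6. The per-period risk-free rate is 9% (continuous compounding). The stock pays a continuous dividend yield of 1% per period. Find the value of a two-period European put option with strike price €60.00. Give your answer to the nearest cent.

Per-period risk-free factor R = e^0.09 = 1.0942; dividend-adjusted growth = e^(0.09−0.01) = 1.0833.
Risk-neutral probability p = (1.0833 − 0.6)/(1.2 − 0.6) = 0.4833/0.6000 = 0.8055
Terminal stock prices: S_uu = 72, S_ud = 36, S_dd = 18
Terminal payoffs (K − S): max(-12, 0) = 0, max(24, 0) = 24, max(42, 0) = 42
Node u (S = 60): V_u = e^(−0.09)·[0.8055·0.0000 + 0.1945·24.0000] = 4.2667
Node d (S = 30): V_d = e^(−0.09)·[0.8055·24.0000 + 0.1945·42.0000] = 25.1344
Node 0 (S = 50): V_0 = e^(−0.09)·[0.8055·4.2667 + 0.1945·25.1344] = 7.6093

€7.61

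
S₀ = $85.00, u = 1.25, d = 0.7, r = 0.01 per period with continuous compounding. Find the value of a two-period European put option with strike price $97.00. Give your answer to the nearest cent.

Risk-neutral probability p = (e^0.01 − 0.7)/(1.25 − 0.7) = 0.3101/0.5500 = 0.5637
Terminal stock prices: S_uu = 132.8, S_ud = 74.38, S_dd = 41.65
Terminal payoffs (K − S): max(-35.81, 0) = 0, max(22.62, 0) = 22.62, max(55.35, 0) = 55.35
Node u (S = 106.2): V_u = e^(−0.01)·[0.5637·0.0000 + 0.4363·22.6250] = 9.7724
Node d (S = 59.5): V_d = e^(−0.01)·[0.5637·22.6250 + 0.4363·55.3500] = 36.5348
Node 0 (S = 85): V_0 = e^(−0.01)·[0.5637·9.7724 + 0.4363·36.5348] = 21.2347

$21.23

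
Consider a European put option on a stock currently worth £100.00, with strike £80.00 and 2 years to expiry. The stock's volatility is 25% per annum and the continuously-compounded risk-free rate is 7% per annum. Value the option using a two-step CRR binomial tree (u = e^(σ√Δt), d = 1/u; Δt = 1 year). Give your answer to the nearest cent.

CRR parameters: u = e^(σ√Δt) = e^(0.25·√1) = 1.2840, d = 1/u = 0.7788
Per-period rate: rΔt = 0.07·1 = 0.07, so R = e^0.07 = 1.0725
Risk-neutral probability p = (e^0.07 − 0.7788)/(1.2840 − 0.7788) = 0.2937/0.5052 = 0.5813
Terminal stock prices: S_uu = 164.9, S_ud = 100, S_dd = 60.65
Terminal payoffs (K − S): max(-84.87, 0) = 0, max(-20, 0) = 0, max(19.35, 0) = 19.35
Node u (S = 128.4): V_u = e^(−0.07)·[0.5813·0.0000 + 0.4187·0.0000] = 0.0000
Node d (S = 77.88): V_d = e^(−0.07)·[0.5813·0.0000 + 0.4187·19.3469] = 7.5522
Node 0 (S = 100): V_0 = e^(−0.07)·[0.5813·0.0000 + 0.4187·7.5522] = 2.9480

£2.95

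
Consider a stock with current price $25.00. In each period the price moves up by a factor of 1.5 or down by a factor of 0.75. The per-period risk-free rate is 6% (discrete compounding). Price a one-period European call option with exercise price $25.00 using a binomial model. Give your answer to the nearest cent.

$4.87

Risk-neutral probability p = (1 + 0.06 − 0.75)/(1.5 − 0.75) = 0.3100/0.7500 = 0.4133
Terminal stock prices: S_u = 37.5, S_d = 18.75
Terminal payoffs (S − K): max(12.5, 0) = 12.5, max(-6.25, 0) = 0
Node 0 (S = 25): V_0 = 1/1.06·[0.4133·12.5000 + 0.5867·0.0000] = 4.8742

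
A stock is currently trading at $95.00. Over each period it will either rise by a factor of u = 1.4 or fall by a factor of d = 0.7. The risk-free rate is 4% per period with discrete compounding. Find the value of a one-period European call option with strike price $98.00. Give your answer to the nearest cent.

$16.35

Risk-neutral probability p = (1 + 0.04 − 0.7)/(1.4 − 0.7) = 0.3400/0.7000 = 0.4857
Terminal stock prices: S_u = 133, S_d = 66.5
Terminal payoffs (S − K): max(35, 0) = 35, max(-31.5, 0) = 0
Node 0 (S = 95): V_0 = 1/1.04·[0.4857·35.0000 + 0.5143·0.0000] = 16.3462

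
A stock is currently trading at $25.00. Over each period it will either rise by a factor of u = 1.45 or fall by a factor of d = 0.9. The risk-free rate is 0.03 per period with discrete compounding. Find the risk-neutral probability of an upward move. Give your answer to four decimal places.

p = 0.2364

Risk-neutral probability p = (1 + 0.03 − 0.9)/(1.45 − 0.9) = 0.1300/0.5500 = 0.2364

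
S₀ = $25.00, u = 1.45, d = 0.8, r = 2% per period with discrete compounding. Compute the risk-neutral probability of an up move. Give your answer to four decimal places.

Risk-neutral probability p = (1 + 0.02 − 0.8)/(1.45 − 0.8) = 0.2200/0.6500 = 0.3385

p = 0.3385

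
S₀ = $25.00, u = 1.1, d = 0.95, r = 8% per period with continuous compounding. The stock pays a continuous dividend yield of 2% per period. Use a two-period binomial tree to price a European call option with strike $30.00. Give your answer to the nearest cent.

Per-period risk-free factor R = e^0.08 = 1.0833; dividend-adjusted growth = e^(0.08−0.02) = 1.0618.
Risk-neutral probability p = (1.0618 − 0.95)/(1.1 − 0.95) = 0.1118/0.1500 = 0.7456
Terminal stock prices: S_uu = 30.25, S_ud = 26.13, S_dd = 22.56
Terminal payoffs (S − K): max(0.25, 0) = 0.25, max(-3.875, 0) = 0, max(-7.438, 0) = 0
Node u (S = 27.5): V_u = e^(−0.08)·[0.7456·0.2500 + 0.2544·0.0000] = 0.1721
Node d (S = 23.75): V_d = e^(−0.08)·[0.7456·0.0000 + 0.2544·0.0000] = 0.0000
Node 0 (S = 25): V_0 = e^(−0.08)·[0.7456·0.1721 + 0.2544·0.0000] = 0.1184

$0.12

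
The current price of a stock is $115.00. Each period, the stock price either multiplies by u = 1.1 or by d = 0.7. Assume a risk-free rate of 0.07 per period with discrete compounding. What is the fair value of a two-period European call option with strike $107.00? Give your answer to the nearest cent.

Risk-neutral probability p = (1 + 0.07 − 0.7)/(1.1 − 0.7) = 0.3700/0.4000 = 0.9250
Terminal stock prices: S_uu = 139.2, S_ud = 88.55, S_dd = 56.35
Terminal payoffs (S − K): max(32.15, 0) = 32.15, max(-18.45, 0) = 0, max(-50.65, 0) = 0
Node u (S = 126.5): V_u = 1/1.07·[0.9250·32.1500 + 0.0750·0.0000] = 27.7932
Node d (S = 80.5): V_d = 1/1.07·[0.9250·0.0000 + 0.0750·0.0000] = 0.0000
Node 0 (S = 115): V_0 = 1/1.07·[0.9250·27.7932 + 0.0750·0.0000] = 24.0269

$24.03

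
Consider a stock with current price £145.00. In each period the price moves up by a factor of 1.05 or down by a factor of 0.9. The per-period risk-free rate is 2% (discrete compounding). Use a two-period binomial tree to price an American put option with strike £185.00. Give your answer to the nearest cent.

£40.00

Risk-neutral probability p = (1 + 0.02 − 0.9)/(1.05 − 0.9) = 0.1200/0.1500 = 0.8000
Terminal stock prices: S_uu = 159.9, S_ud = 137, S_dd = 117.5
Terminal payoffs (K − S): max(25.14, 0) = 25.14, max(47.97, 0) = 47.97, max(67.55, 0) = 67.55
Node u (S = 152.2): continuation = 1/1.02·[0.8000·25.1375 + 0.2000·47.9750] = 29.1225; exercise value = 32.7500 > continuation, so V_u = 32.7500 (exercise)
Node d (S = 130.5): continuation = 1/1.02·[0.8000·47.9750 + 0.2000·67.5500] = 50.8725; exercise value = 54.5000 > continuation, so V_d = 54.5000 (exercise)
Node 0 (S = 145): continuation = 1/1.02·[0.8000·32.7500 + 0.2000·54.5000] = 36.3725; exercise value = 40.0000 > continuation, so V_0 = 40.0000 (exercise)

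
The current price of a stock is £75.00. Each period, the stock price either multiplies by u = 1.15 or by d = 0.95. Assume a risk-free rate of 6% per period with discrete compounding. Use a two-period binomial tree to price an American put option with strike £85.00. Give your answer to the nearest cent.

Risk-neutral probability p = (1 + 0.06 − 0.95)/(1.15 − 0.95) = 0.1100/0.2000 = 0.5500
Terminal stock prices: S_uu = 99.19, S_ud = 81.94, S_dd = 67.69
Terminal payoffs (K − S): max(-14.19, 0) = 0, max(3.062, 0) = 3.062, max(17.31, 0) = 17.31
Node u (S = 86.25): continuation = 1/1.06·[0.5500·0.0000 + 0.4500·3.0625] = 1.3001; exercise value = 0.0000 ≤ continuation, so V_u = 1.3001
Node d (S = 71.25): continuation = 1/1.06·[0.5500·3.0625 + 0.4500·17.3125] = 8.9387; exercise value = 13.7500 > continuation, so V_d = 13.7500 (exercise)
Node 0 (S = 75): continuation = 1/1.06·[0.5500·1.3001 + 0.4500·13.7500] = 6.5119; exercise value = 10.0000 > continuation, so V_0 = 10.0000 (exercise)

£10.00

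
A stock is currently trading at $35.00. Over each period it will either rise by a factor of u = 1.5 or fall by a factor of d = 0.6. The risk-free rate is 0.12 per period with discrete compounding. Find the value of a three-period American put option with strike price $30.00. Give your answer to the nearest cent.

$4.21

Risk-neutral probability p = (1 + 0.12 − 0.6)/(1.5 − 0.6) = 0.5200/0.9000 = 0.5778
Terminal stock prices: S_uuu = 118.1, S_uud = 47.25, S_udd = 18.9, S_ddd = 7.56
Terminal payoffs (K − S): max(-88.12, 0) = 0, max(-17.25, 0) = 0, max(11.1, 0) = 11.1, max(22.44, 0) = 22.44
Node uu (S = 78.75): continuation = 1/1.12·[0.5778·0.0000 + 0.4222·0.0000] = 0.0000; exercise value = 0.0000 ≤ continuation, so V_uu = 0.0000
Node ud (S = 31.5): continuation = 1/1.12·[0.5778·0.0000 + 0.4222·11.1000] = 4.1845; exercise value = 0.0000 ≤ continuation, so V_ud = 4.1845
Node dd (S = 12.6): continuation = 1/1.12·[0.5778·11.1000 + 0.4222·22.4400] = 14.1857; exercise value = 17.4000 > continuation, so V_dd = 17.4000 (exercise)
Node u (S = 52.5): continuation = 1/1.12·[0.5778·0.0000 + 0.4222·4.1845] = 1.5775; exercise value = 0.0000 ≤ continuation, so V_u = 1.5775
Node d (S = 21): continuation = 1/1.12·[0.5778·4.1845 + 0.4222·17.4000] = 8.7182; exercise value = 9.0000 > continuation, so V_d = 9.0000 (exercise)
Node 0 (S = 35): continuation = 1/1.12·[0.5778·1.5775 + 0.4222·9.0000] = 4.2066; exercise value = 0.0000 ≤ continuation, so V_0 = 4.2066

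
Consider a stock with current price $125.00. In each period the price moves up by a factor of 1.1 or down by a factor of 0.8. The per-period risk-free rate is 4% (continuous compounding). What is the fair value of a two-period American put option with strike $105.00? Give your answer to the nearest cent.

$0.95

Risk-neutral probability p = (e^0.04 − 0.8)/(1.1 − 0.8) = 0.2408/0.3000 = 0.8027
Terminal stock prices: S_uu = 151.3, S_ud = 110, S_dd = 80
Terminal payoffs (K − S): max(-46.25, 0) = 0, max(-5, 0) = 0, max(25, 0) = 25
Node u (S = 137.5): continuation = e^(−0.04)·[0.8027·0.0000 + 0.1973·0.0000] = 0.0000; exercise value = 0.0000 ≤ continuation, so V_u = 0.0000
Node d (S = 100): continuation = e^(−0.04)·[0.8027·0.0000 + 0.1973·25.0000] = 4.7390; exercise value = 5.0000 > continuation, so V_d = 5.0000 (exercise)
Node 0 (S = 125): continuation = e^(−0.04)·[0.8027·0.0000 + 0.1973·5.0000] = 0.9478; exercise value = 0.0000 ≤ continuation, so V_0 = 0.9478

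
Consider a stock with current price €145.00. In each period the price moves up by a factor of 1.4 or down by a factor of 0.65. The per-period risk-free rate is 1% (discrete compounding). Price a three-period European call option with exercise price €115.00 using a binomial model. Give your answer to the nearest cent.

Risk-neutral probability p = (1 + 0.01 − 0.65)/(1.4 − 0.65) = 0.3600/0.7500 = 0.4800
Terminal stock prices: S_uuu = 397.9, S_uud = 184.7, S_udd = 85.77, S_ddd = 39.82
Terminal payoffs (S − K): max(282.9, 0) = 282.9, max(69.73, 0) = 69.73, max(-29.23, 0) = 0, max(-75.18, 0) = 0
Node uu (S = 284.2): V_uu = 1/1.01·[0.4800·282.8800 + 0.5200·69.7300] = 170.3386
Node ud (S = 132): V_ud = 1/1.01·[0.4800·69.7300 + 0.5200·0.0000] = 33.1390
Node dd (S = 61.26): V_dd = 1/1.01·[0.4800·0.0000 + 0.5200·0.0000] = 0.0000
Node u (S = 203): V_u = 1/1.01·[0.4800·170.3386 + 0.5200·33.1390] = 98.0147
Node d (S = 94.25): V_d = 1/1.01·[0.4800·33.1390 + 0.5200·0.0000] = 15.7492
Node 0 (S = 145): V_0 = 1/1.01·[0.4800·98.0147 + 0.5200·15.7492] = 54.6897

€54.69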